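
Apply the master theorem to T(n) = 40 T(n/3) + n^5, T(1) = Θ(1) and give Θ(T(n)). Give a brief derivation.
T(n) = Θ(n^5)

log_3 40 ≈ 3.358. f(n) = n^5 dominates n^(log_3 40) since 5 > 3.358, and the regularity condition a·f(n/b) = 40·(n/3)^5 = (40/243)·n^5 ≤ c·f(n) holds with c = 40/243 ≈ 0.165 < 1. So this is Case 3: T(n) = Θ(f(n)) = Θ(n^5).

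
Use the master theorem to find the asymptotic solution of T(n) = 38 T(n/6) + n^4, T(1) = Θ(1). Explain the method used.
T(n) = Θ(n^4)

log_6 38 ≈ 2.030. f(n) = n^4 dominates n^(log_6 38) since 4 > 2.030, and the regularity condition a·f(n/b) = 38·(n/6)^4 = (38/1296)·n^4 ≤ c·f(n) holds with c = 38/1296 ≈ 0.0293 < 1. So this is Case 3: T(n) = Θ(f(n)) = Θ(n^4).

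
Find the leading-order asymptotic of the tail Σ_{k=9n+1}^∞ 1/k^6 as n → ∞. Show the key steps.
Σ_{k>9n} 1/k^6 ~ 1/(5 · (9n)^5)

Compare to the integral: ∫_{9n}^∞ x^(−6) dx = [−x^(−5)/5]_{9n}^∞ = 1/((6−1)·(9n)^5). Euler-Maclaurin then gives
  Σ_{k>9n} 1/k^6 = ∫_{9n}^∞ dx/x^6 − 1/(2·(9n)^6) + O(1/(9n)^7).
(Equivalently this is ζ(6) − Σ_{k≤9n} 1/k^6.)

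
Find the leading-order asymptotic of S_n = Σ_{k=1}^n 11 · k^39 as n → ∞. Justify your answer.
S_n ~ 11 · n^40 / 40

By integral comparison (Euler-Maclaurin), Σ_{k=1}^n 11 · k^39 = 11 · ∫_0^n x^39 dx + O(n^39) = 11 · n^40/40 + O(n^39). (Equivalently, Faulhaber's formula gives the same leading term.)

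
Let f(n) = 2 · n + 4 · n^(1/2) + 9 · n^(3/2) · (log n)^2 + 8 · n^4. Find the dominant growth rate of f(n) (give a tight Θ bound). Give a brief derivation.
f(n) ∈ Θ(n^4)

Compare the terms by growth order. For large n, n^a · (log n)^b dominates n^a' · (log n)^b' iff a > a', or (a = a' and b > b'). Ranking the 4 terms shows the dominant one is 8 · n^4. Hence f(n) ∈ Θ(n^4).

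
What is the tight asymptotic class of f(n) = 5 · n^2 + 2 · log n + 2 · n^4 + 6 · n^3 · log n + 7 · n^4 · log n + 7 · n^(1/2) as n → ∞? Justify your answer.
f(n) ∈ Θ(n^4 · log n)

Compare the terms by growth order. For large n, n^a · (log n)^b dominates n^a' · (log n)^b' iff a > a', or (a = a' and b > b'). Ranking the 6 terms shows the dominant one is 7 · n^4 · log n. Hence f(n) ∈ Θ(n^4 · log n).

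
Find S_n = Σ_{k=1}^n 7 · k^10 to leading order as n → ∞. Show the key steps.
S_n ~ 7 · n^11 / 11

By integral comparison (Euler-Maclaurin), Σ_{k=1}^n 7 · k^10 = 7 · ∫_0^n x^10 dx + O(n^10) = 7 · n^11/11 + O(n^10). (Equivalently, Faulhaber's formula gives the same leading term.)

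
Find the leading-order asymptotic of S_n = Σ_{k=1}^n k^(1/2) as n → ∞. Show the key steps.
S_n ~ (2/3) · n^(3/2)

Integral comparison: Σ_{k=1}^n k^(1/2) = ∫_0^n x^(1/2) dx + O(n^(1/2)). The integral is n^(1 + 1/2) / (1 + 1/2) = n^((1+2)/2) / ((1+2)/2) = (2/3) · n^(3/2).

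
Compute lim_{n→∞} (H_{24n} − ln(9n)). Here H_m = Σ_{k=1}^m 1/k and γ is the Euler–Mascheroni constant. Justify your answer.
lim = ln(8/3) + γ

By Euler-Maclaurin, H_m = ln m + γ + O(1/m). So
  H_{24n} − ln(9n) = ln(24n) + γ − ln(9n) + O(1/n)
                       = ln(24/9) + γ + O(1/n).
Hence the limit is ln(24/9) + γ (= ln(8/3)).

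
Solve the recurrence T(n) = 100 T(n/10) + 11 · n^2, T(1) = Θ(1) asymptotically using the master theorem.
T(n) = Θ(n^2 log n)

log_10 100 = 2, and f(n) = 11 · n^2 = Θ(n^(log_10 100)). This is Case 2 of the master theorem: T(n) = Θ(f(n) · log n) = Θ(n^2 log n).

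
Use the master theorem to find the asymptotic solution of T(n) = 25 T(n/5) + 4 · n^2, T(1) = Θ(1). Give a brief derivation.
T(n) = Θ(n^2 log n)

log_5 25 = 2, and f(n) = 4 · n^2 = Θ(n^(log_5 25)). This is Case 2 of the master theorem: T(n) = Θ(f(n) · log n) = Θ(n^2 log n).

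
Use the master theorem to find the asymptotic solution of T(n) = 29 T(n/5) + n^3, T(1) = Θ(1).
T(n) = Θ(n^3)

log_5 29 ≈ 2.092. f(n) = n^3 dominates n^(log_5 29) since 3 > 2.092, and the regularity condition a·f(n/b) = 29·(n/5)^3 = (29/125)·n^3 ≤ c·f(n) holds with c = 29/125 ≈ 0.232 < 1. So this is Case 3: T(n) = Θ(f(n)) = Θ(n^3).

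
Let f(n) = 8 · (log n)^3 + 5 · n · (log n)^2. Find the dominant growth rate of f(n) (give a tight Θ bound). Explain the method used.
f(n) ∈ Θ(n · (log n)^2)

Compare the terms by growth order. For large n, n^a · (log n)^b dominates n^a' · (log n)^b' iff a > a', or (a = a' and b > b'). Ranking the 2 terms shows the dominant one is 5 · n · (log n)^2. Hence f(n) ∈ Θ(n · (log n)^2).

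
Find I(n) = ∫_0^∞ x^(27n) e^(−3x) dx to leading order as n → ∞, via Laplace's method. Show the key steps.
I(n) ~ (sqrt(2π·27n) / 3) · (27n/(3e))^(27n)

Write the integrand as exp(27n ln x − 3x) and set f(x) = 27n ln x − 3x. Then f'(x) = 27n/x − 3 = 0 at x* = 27n/3, and f''(x*) = −27n/x*^2 = −3^2/(27n). Laplace's method (interior maximum) gives
  I(n) ~ e^(f(x*)) · sqrt(2π / |f''(x*)|)
        = exp(27n ln(27n/3) − 27n) · sqrt(2π · 27n / 3^2)
        = (27n/3)^(27n) e^(−27n) · sqrt(2π·27n) / 3
        = (sqrt(2π·27n) / 3) · (27n/(3e))^(27n).
This matches Γ(27n+1)/3^(27n+1) with Stirling applied to Γ.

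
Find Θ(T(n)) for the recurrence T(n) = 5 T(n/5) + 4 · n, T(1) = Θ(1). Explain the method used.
T(n) = Θ(n log n)

log_5 5 = 1, and f(n) = 4 · n = Θ(n^(log_5 5)). This is Case 2 of the master theorem: T(n) = Θ(f(n) · log n) = Θ(n log n).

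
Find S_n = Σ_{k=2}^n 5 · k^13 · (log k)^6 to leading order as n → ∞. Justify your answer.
S_n ~ 5 · n^14 · (log n)^6 / 14

By integral comparison, S_n = ∫_1^n 5 · x^13 · (log x)^6 dx + O(n^13 · (log n)^6). For the integral, the leading term of ∫_1^n x^13 (log x)^6 dx is n^14/14 · (log n)^6 (by repeated integration by parts; each step lowers the log-exponent and produces a relatively O(1/log n) correction). Hence S_n ~ 5 · n^14 · (log n)^6 / 14.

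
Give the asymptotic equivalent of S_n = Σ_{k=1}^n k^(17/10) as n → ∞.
S_n ~ (10/27) · n^(27/10)

Integral comparison: Σ_{k=1}^n k^(17/10) = ∫_0^n x^(17/10) dx + O(n^(17/10)). The integral is n^(1 + 17/10) / (1 + 17/10) = n^((17+10)/10) / ((17+10)/10) = (10/27) · n^(27/10).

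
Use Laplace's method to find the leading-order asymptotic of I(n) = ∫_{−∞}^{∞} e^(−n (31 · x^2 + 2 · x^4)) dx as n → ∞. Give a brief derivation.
I(n) ~ sqrt(π/(31n))

φ(x) = 31 · x^2 + 2 · x^4 has its unique global minimum at x* = 0 (since φ'(x) = 62x + 8x^3 = 0 only at x = 0 for real x with both coefficients positive, and φ → ∞ as |x| → ∞). At x* = 0, φ(0) = 0 and φ''(0) = 62. Laplace's method then gives
  I(n) ~ sqrt(2π / (n · φ''(0))) · e^(−n φ(0)) = sqrt(2π / (62n)) = sqrt(π/(31n)).
The 2 · x^4 term contributes only at subleading order (an O(1/n) relative correction).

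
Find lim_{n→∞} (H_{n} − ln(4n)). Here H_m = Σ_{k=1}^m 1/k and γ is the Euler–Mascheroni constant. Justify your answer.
lim = −ln 4 + γ

By Euler-Maclaurin, H_m = ln m + γ + O(1/m). So
  H_{n} − ln(4n) = ln(n) + γ − ln(4n) + O(1/n)
                       = ln(1/4) + γ + O(1/n).
Hence the limit is ln(1/4) + γ.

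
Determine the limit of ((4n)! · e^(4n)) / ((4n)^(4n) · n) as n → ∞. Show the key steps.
lim = 0

Stirling: (4n)! ~ sqrt(2π·4n) · (4n/e)^(4n). Hence
  (4n)! · e^(4n) / (4n)^(4n) ~ sqrt(2π·4n).
Dividing by n: sqrt(2π·4n) / n = sqrt(2π·4) · n^((1−2)/2), so the expression behaves like sqrt(2π·4) · n^((1−2)/2) → 0.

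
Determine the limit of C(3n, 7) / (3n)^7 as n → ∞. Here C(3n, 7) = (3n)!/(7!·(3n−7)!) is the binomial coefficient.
lim = 1/7! = 1/5040

With N = 3n → ∞: C(N, 7) / N^7 = [N(N−1)…(N−6)] / (7! · N^7) = (1/7!) · 1 · (1 − 1/(3n)) · … · (1 − 6/(3n)). Each factor → 1 as N → ∞, so the limit is 1/7! = 1/5040.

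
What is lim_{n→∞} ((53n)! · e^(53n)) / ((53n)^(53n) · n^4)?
lim = 0

Stirling: (53n)! ~ sqrt(2π·53n) · (53n/e)^(53n). Hence
  (53n)! · e^(53n) / (53n)^(53n) ~ sqrt(2π·53n).
Dividing by n^4: sqrt(2π·53n) / n^4 = sqrt(2π·53) · n^((1−8)/2), so the expression behaves like sqrt(2π·53) · n^((1−8)/2) → 0.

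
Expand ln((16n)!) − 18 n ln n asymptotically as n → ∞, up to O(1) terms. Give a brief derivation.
ln((16n)!) − 18 n ln n = −2 n ln n + 16(ln 16 − 1) n + (1/2) ln(2π·16n) + O(1/n)

Stirling: ln((16n)!) = 16n ln(16n) − 16n + (1/2) ln(2π·16n) + O(1/n).
Expand 16n ln(16n) = 16n (ln n + ln 16) = 16n ln n + 16n ln 16.
Subtract 18n ln n: leading term is (16 − 18) n ln n = −2 n ln n. The next term is 16n ln 16 − 16n = 16(ln 16 − 1) n. Then the (1/2) ln(2π·16n) correction.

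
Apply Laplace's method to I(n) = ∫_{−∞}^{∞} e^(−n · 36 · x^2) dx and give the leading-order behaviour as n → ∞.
I(n) = sqrt(π/(36n))

Here φ(x) = 36 · x^2 has its unique minimum at x* = 0 with φ(x*) = 0 and φ''(x*) = 72. Laplace's method gives
  I(n) ~ e^(−n φ(x*)) · sqrt(2π / (n · φ''(x*))) = sqrt(2π / (72n)) = sqrt(π/(36n)).
This is exact: substituting u = (x − 0)·sqrt(36n) gives I(n) = (1/sqrt(36n)) ∫_{−∞}^{∞} e^(−u^2) du = sqrt(π/(36n)).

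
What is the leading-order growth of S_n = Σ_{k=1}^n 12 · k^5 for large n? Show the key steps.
S_n ~ 2 · n^6

By integral comparison (Euler-Maclaurin), Σ_{k=1}^n 12 · k^5 = 12 · ∫_0^n x^5 dx + O(n^5) = 12 · n^6/6 = 2 · n^6 + O(n^5). (Equivalently, Faulhaber's formula gives the same leading term.)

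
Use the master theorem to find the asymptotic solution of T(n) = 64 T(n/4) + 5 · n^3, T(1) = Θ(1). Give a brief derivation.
T(n) = Θ(n^3 log n)

log_4 64 = 3, and f(n) = 5 · n^3 = Θ(n^(log_4 64)). This is Case 2 of the master theorem: T(n) = Θ(f(n) · log n) = Θ(n^3 log n).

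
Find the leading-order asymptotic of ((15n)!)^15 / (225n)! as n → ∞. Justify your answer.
((15n)!)^15/(225n)! ~ ((2π·15n)^(14/2) / sqrt(15)) · 15^(−15·15n)  →  0

Write N = 15n. Stirling: N! ~ sqrt(2π N)(N/e)^N and (15N)! ~ sqrt(2π·15N)·(15N/e)^(15N).
  (N!)^15/(15N)! ~ (2π N)^(15/2) (N/e)^(15N) / [sqrt(2π·15N) (15N/e)^(15N)]
     = (2π N)^(15/2) / sqrt(2π·15N) · (N/(15N))^(15N)
     = (2π N)^((15−1)/2) / sqrt(15) · 15^(−15N).
Since 15^15 > 1, the factor 15^(−15N) decays exponentially, so the ratio → 0. Substituting N = 15n gives the stated form.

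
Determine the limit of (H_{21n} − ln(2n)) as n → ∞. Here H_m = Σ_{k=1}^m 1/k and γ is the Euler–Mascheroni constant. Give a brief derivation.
lim = ln(21/2) + γ

By Euler-Maclaurin, H_m = ln m + γ + O(1/m). So
  H_{21n} − ln(2n) = ln(21n) + γ − ln(2n) + O(1/n)
                       = ln(21/2) + γ + O(1/n).
Hence the limit is ln(21/2) + γ.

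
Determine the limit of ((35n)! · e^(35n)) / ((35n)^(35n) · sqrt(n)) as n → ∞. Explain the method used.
lim = sqrt(2π·35)

Stirling: (35n)! ~ sqrt(2π·35n) · (35n/e)^(35n). Hence
  (35n)! · e^(35n) / (35n)^(35n) ~ sqrt(2π·35n).
Dividing by sqrt(n): sqrt(2π·35n) / sqrt(n) = sqrt(2π·35) · n^((1−1)/2), so the limit is sqrt(2π·35).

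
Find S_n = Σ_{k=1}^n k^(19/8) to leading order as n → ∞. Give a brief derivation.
S_n ~ (8/27) · n^(27/8)

Integral comparison: Σ_{k=1}^n k^(19/8) = ∫_0^n x^(19/8) dx + O(n^(19/8)). The integral is n^(1 + 19/8) / (1 + 19/8) = n^((19+8)/8) / ((19+8)/8) = (8/27) · n^(27/8).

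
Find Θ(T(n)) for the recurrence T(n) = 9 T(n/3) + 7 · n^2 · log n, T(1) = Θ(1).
T(n) = Θ(n^2 · (log n)^2)

Here log_3 9 = 2 and f(n) = 7 · n^2 · log n = Θ(n^(log_3 9) · (log n)^1). This is the extended Case 2 of the master theorem (f matches the critical exponent up to log factors), giving T(n) = Θ(n^(log_3 9) · (log n)^(1+1)) = Θ(n^2 · (log n)^2).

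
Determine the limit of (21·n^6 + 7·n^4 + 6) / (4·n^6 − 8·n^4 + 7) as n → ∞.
lim = 21/4

For large n the leading n^6 terms dominate both numerator and denominator. Dividing top and bottom by n^6, every other term tends to 0, leaving 21/4.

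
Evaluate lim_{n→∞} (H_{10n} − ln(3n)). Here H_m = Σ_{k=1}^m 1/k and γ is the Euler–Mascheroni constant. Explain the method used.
lim = ln(10/3) + γ

By Euler-Maclaurin, H_m = ln m + γ + O(1/m). So
  H_{10n} − ln(3n) = ln(10n) + γ − ln(3n) + O(1/n)
                       = ln(10/3) + γ + O(1/n).
Hence the limit is ln(10/3) + γ.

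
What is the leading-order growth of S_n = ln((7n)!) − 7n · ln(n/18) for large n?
S_n ~ 7n · (ln 126 − 1) + O(ln n)

Stirling: ln((7n)!) = 7n ln(7n) − 7n + O(ln n).
  S_n = 7n ln(7n) − 7n − 7n ln(n/18) + O(ln n)
      = 7n ln(7n) − 7n ln n + 7n ln 18 − 7n + O(ln n)
      = 7n ln 7 + 7n ln 18 − 7n + O(ln n)
      = 7n (ln 126 − 1) + O(ln n).
Numerically ln(126) − 1 ≈ 3.8363.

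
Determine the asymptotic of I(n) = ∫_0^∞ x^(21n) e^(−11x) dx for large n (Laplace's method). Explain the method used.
I(n) ~ (sqrt(2π·21n) / 11) · (21n/(11e))^(21n)

Write the integrand as exp(21n ln x − 11x) and set f(x) = 21n ln x − 11x. Then f'(x) = 21n/x − 11 = 0 at x* = 21n/11, and f''(x*) = −21n/x*^2 = −11^2/(21n). Laplace's method (interior maximum) gives
  I(n) ~ e^(f(x*)) · sqrt(2π / |f''(x*)|)
        = exp(21n ln(21n/11) − 21n) · sqrt(2π · 21n / 11^2)
        = (21n/11)^(21n) e^(−21n) · sqrt(2π·21n) / 11
        = (sqrt(2π·21n) / 11) · (21n/(11e))^(21n).
This matches Γ(21n+1)/11^(21n+1) with Stirling applied to Γ.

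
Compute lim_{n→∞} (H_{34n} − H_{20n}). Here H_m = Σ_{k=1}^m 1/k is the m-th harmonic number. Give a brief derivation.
lim = ln(34/20) = ln(17/10)

Euler-Maclaurin gives H_m = ln m + γ + 1/(2m) + O(1/m^2). The γ and O(1/m) terms cancel in the difference:
  H_{34n} − H_{20n} = ln(34n) − ln(20n) + O(1/n) = ln(34/20) + O(1/n).
Hence the limit is ln(34/20) = ln(17/10).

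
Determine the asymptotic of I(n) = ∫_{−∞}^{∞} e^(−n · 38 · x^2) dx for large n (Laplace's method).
I(n) = sqrt(π/(38n))

Here φ(x) = 38 · x^2 has its unique minimum at x* = 0 with φ(x*) = 0 and φ''(x*) = 76. Laplace's method gives
  I(n) ~ e^(−n φ(x*)) · sqrt(2π / (n · φ''(x*))) = sqrt(2π / (76n)) = sqrt(π/(38n)).
This is exact: substituting u = (x − 0)·sqrt(38n) gives I(n) = (1/sqrt(38n)) ∫_{−∞}^{∞} e^(−u^2) du = sqrt(π/(38n)).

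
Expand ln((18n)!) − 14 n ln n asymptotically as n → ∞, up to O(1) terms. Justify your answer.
ln((18n)!) − 14 n ln n = 4 n ln n + 18(ln 18 − 1) n + (1/2) ln(2π·18n) + O(1/n)

Stirling: ln((18n)!) = 18n ln(18n) − 18n + (1/2) ln(2π·18n) + O(1/n).
Expand 18n ln(18n) = 18n (ln n + ln 18) = 18n ln n + 18n ln 18.
Subtract 14n ln n: leading term is (18 − 14) n ln n = 4 n ln n. The next term is 18n ln 18 − 18n = 18(ln 18 − 1) n. Then the (1/2) ln(2π·18n) correction.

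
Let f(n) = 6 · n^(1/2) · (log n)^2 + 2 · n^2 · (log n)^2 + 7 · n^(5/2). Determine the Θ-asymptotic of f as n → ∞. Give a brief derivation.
f(n) ∈ Θ(n^(5/2))

Compare the terms by growth order. For large n, n^a · (log n)^b dominates n^a' · (log n)^b' iff a > a', or (a = a' and b > b'). Ranking the 3 terms shows the dominant one is 7 · n^(5/2). Hence f(n) ∈ Θ(n^(5/2)).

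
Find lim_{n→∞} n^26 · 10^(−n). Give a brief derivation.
lim = 0

Exponentials with base > 1 dominate every fixed polynomial: for any fixed c, n^c / 10^n → 0 as n → ∞ (e.g. by the ratio test, or by writing 10^n = e^(n ln 10) and noting e^(n ln 10) / n^c → ∞). Hence n^26 · 10^(−n) = n^26 / 10^n → 0.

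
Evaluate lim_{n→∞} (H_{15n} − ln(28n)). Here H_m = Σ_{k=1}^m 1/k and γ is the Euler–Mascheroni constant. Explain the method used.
lim = ln(15/28) + γ

By Euler-Maclaurin, H_m = ln m + γ + O(1/m). So
  H_{15n} − ln(28n) = ln(15n) + γ − ln(28n) + O(1/n)
                       = ln(15/28) + γ + O(1/n).
Hence the limit is ln(15/28) + γ.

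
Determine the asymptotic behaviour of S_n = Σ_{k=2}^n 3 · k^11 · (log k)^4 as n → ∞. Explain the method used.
S_n ~ n^12 · (log n)^4 / 4

By integral comparison, S_n = ∫_1^n 3 · x^11 · (log x)^4 dx + O(n^11 · (log n)^4). For the integral, the leading term of ∫_1^n x^11 (log x)^4 dx is n^12/12 · (log n)^4 (by repeated integration by parts; each step lowers the log-exponent and produces a relatively O(1/log n) correction). Hence S_n ~ n^12 · (log n)^4 / 4.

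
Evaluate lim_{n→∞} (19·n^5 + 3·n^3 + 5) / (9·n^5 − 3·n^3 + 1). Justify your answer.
lim = 19/9

For large n the leading n^5 terms dominate both numerator and denominator. Dividing top and bottom by n^5, every other term tends to 0, leaving 19/9.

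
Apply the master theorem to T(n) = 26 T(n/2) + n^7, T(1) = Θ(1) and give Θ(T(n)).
T(n) = Θ(n^7)

log_2 26 ≈ 4.700. f(n) = n^7 dominates n^(log_2 26) since 7 > 4.700, and the regularity condition a·f(n/b) = 26·(n/2)^7 = (26/128)·n^7 ≤ c·f(n) holds with c = 26/128 ≈ 0.203 < 1. So this is Case 3: T(n) = Θ(f(n)) = Θ(n^7).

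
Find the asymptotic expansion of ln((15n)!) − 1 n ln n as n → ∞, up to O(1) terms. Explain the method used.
ln((15n)!) − 1 n ln n = 14 n ln n + 15(ln 15 − 1) n + (1/2) ln(2π·15n) + O(1/n)

Stirling: ln((15n)!) = 15n ln(15n) − 15n + (1/2) ln(2π·15n) + O(1/n).
Expand 15n ln(15n) = 15n (ln n + ln 15) = 15n ln n + 15n ln 15.
Subtract 1n ln n: leading term is (15 − 1) n ln n = 14 n ln n. The next term is 15n ln 15 − 15n = 15(ln 15 − 1) n. Then the (1/2) ln(2π·15n) correction.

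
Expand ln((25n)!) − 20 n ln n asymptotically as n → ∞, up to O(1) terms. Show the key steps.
ln((25n)!) − 20 n ln n = 5 n ln n + 25(ln 25 − 1) n + (1/2) ln(2π·25n) + O(1/n)

Stirling: ln((25n)!) = 25n ln(25n) − 25n + (1/2) ln(2π·25n) + O(1/n).
Expand 25n ln(25n) = 25n (ln n + ln 25) = 25n ln n + 25n ln 25.
Subtract 20n ln n: leading term is (25 − 20) n ln n = 5 n ln n. The next term is 25n ln 25 − 25n = 25(ln 25 − 1) n. Then the (1/2) ln(2π·25n) correction.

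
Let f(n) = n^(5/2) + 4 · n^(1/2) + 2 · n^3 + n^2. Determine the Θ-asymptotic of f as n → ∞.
f(n) ∈ Θ(n^3)

Compare the terms by growth order. For large n, n^a · (log n)^b dominates n^a' · (log n)^b' iff a > a', or (a = a' and b > b'). Ranking the 4 terms shows the dominant one is 2 · n^3. Hence f(n) ∈ Θ(n^3).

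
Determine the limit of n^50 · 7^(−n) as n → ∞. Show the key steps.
lim = 0

Exponentials with base > 1 dominate every fixed polynomial: for any fixed c, n^c / 7^n → 0 as n → ∞ (e.g. by the ratio test, or by writing 7^n = e^(n ln 7) and noting e^(n ln 7) / n^c → ∞). Hence n^50 · 7^(−n) = n^50 / 7^n → 0.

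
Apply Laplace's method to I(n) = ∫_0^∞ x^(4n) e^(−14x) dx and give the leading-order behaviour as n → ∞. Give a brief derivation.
I(n) ~ (sqrt(2π·4n) / 14) · (4n/(14e))^(4n)

Write the integrand as exp(4n ln x − 14x) and set f(x) = 4n ln x − 14x. Then f'(x) = 4n/x − 14 = 0 at x* = 4n/14, and f''(x*) = −4n/x*^2 = −14^2/(4n). Laplace's method (interior maximum) gives
  I(n) ~ e^(f(x*)) · sqrt(2π / |f''(x*)|)
        = exp(4n ln(4n/14) − 4n) · sqrt(2π · 4n / 14^2)
        = (4n/14)^(4n) e^(−4n) · sqrt(2π·4n) / 14
        = (sqrt(2π·4n) / 14) · (4n/(14e))^(4n).
This matches Γ(4n+1)/14^(4n+1) with Stirling applied to Γ.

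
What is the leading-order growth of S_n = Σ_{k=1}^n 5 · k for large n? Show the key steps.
S_n ~ 5 · n^2 / 2

By integral comparison (Euler-Maclaurin), Σ_{k=1}^n 5 · k = 5 · ∫_0^n x^1 dx + O(n) = 5 · n^2/2 + O(n). (Equivalently, Faulhaber's formula gives the same leading term.)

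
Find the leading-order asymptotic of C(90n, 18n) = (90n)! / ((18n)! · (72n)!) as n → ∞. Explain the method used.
C(90n, 18n) ~ (3125/256)^(18n) · sqrt(5/(8π·18n))

Write N = 18n. Apply Stirling to each factorial:
  (5N)! ~ sqrt(2π·5N) · (5N/e)^(5N),
  N! ~ sqrt(2π N) · (N/e)^N,
  (4N)! ~ sqrt(2π·4N) · (4N/e)^(4N).
The exponential factors combine to (5N)^(5N) / (N^N · (4N)^(4N)) = 5^(5N)/4^(4N) = (5^5/4^4)^N = (3125/256)^N.
The square-root prefactors combine to sqrt(2π·5N) / (sqrt(2π N)·sqrt(2π·4N)) = sqrt(5 / (2π·4·N)) = sqrt(5/(8π·18n)).
Substituting N = 18n: C(90n, 18n) ~ (3125/256)^(18n) · sqrt(5/(8π·18n)).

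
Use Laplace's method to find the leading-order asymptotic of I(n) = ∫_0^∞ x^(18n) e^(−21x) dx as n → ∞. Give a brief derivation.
I(n) ~ (sqrt(2π·18n) / 21) · (18n/(21e))^(18n)

Write the integrand as exp(18n ln x − 21x) and set f(x) = 18n ln x − 21x. Then f'(x) = 18n/x − 21 = 0 at x* = 18n/21, and f''(x*) = −18n/x*^2 = −21^2/(18n). Laplace's method (interior maximum) gives
  I(n) ~ e^(f(x*)) · sqrt(2π / |f''(x*)|)
        = exp(18n ln(18n/21) − 18n) · sqrt(2π · 18n / 21^2)
        = (18n/21)^(18n) e^(−18n) · sqrt(2π·18n) / 21
        = (sqrt(2π·18n) / 21) · (18n/(21e))^(18n).
This matches Γ(18n+1)/21^(18n+1) with Stirling applied to Γ.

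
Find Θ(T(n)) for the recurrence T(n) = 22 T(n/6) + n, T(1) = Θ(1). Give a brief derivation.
T(n) = Θ(n^(log_6 22))

Master theorem: compare f(n) = n to n^(log_6 22) where log_6 22 ≈ 1.725. Since 1 < log_6 22, we have f(n) = O(n^(log_6 22 − ε)) for some ε > 0 — Case 1. Hence T(n) = Θ(n^(log_6 22)).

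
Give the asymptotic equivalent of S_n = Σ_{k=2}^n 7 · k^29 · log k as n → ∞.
S_n ~ 7 · n^30 log n / 30 − 7 · n^30 / 900

By integral comparison, S_n = ∫_1^n 7 · x^29 · log x dx + O(n^29 · log n). For the integral, ∫ x^29 log x dx = n^30 log n / 30 − n^30/900 (integration by parts). Hence S_n ~ 7 · n^30 log n / 30 − 7 · n^30 / 900.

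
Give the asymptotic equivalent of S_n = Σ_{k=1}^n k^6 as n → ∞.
S_n ~ n^7 / 7

By integral comparison (Euler-Maclaurin), Σ_{k=1}^n k^6 = ∫_0^n x^6 dx + O(n^6) = n^7/7 + O(n^6). (Equivalently, Faulhaber's formula gives the same leading term.)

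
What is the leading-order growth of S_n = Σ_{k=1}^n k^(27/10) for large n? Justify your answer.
S_n ~ (10/37) · n^(37/10)

Integral comparison: Σ_{k=1}^n k^(27/10) = ∫_0^n x^(27/10) dx + O(n^(27/10)). The integral is n^(1 + 27/10) / (1 + 27/10) = n^((27+10)/10) / ((27+10)/10) = (10/37) · n^(37/10).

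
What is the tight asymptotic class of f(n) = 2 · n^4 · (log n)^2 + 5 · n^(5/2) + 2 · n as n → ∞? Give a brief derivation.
f(n) ∈ Θ(n^4 · (log n)^2)

Compare the terms by growth order. For large n, n^a · (log n)^b dominates n^a' · (log n)^b' iff a > a', or (a = a' and b > b'). Ranking the 3 terms shows the dominant one is 2 · n^4 · (log n)^2. Hence f(n) ∈ Θ(n^4 · (log n)^2).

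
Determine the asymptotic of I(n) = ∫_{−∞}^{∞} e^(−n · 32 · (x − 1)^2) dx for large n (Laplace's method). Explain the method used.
I(n) = sqrt(π/(32n))

Here φ(x) = 32 · (x − 1)^2 has its unique minimum at x* = 1 with φ(x*) = 0 and φ''(x*) = 64. Laplace's method gives
  I(n) ~ e^(−n φ(x*)) · sqrt(2π / (n · φ''(x*))) = sqrt(2π / (64n)) = sqrt(π/(32n)).
This is exact: substituting u = (x − 1)·sqrt(32n) gives I(n) = (1/sqrt(32n)) ∫_{−∞}^{∞} e^(−u^2) du = sqrt(π/(32n)).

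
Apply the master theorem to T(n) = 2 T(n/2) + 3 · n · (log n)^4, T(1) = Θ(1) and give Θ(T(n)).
T(n) = Θ(n · (log n)^5)

Here log_2 2 = 1 and f(n) = 3 · n · (log n)^4 = Θ(n^(log_2 2) · (log n)^4). This is the extended Case 2 of the master theorem (f matches the critical exponent up to log factors), giving T(n) = Θ(n^(log_2 2) · (log n)^(4+1)) = Θ(n · (log n)^5).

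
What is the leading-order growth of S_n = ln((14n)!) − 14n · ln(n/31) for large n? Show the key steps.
S_n ~ 14n · (ln 434 − 1) + O(ln n)

Stirling: ln((14n)!) = 14n ln(14n) − 14n + O(ln n).
  S_n = 14n ln(14n) − 14n − 14n ln(n/31) + O(ln n)
      = 14n ln(14n) − 14n ln n + 14n ln 31 − 14n + O(ln n)
      = 14n ln 14 + 14n ln 31 − 14n + O(ln n)
      = 14n (ln 434 − 1) + O(ln n).
Numerically ln(434) − 1 ≈ 5.0730.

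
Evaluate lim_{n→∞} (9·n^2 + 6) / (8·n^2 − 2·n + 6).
lim = 9/8

For large n the leading n^2 terms dominate both numerator and denominator. Dividing top and bottom by n^2, every other term tends to 0, leaving 9/8.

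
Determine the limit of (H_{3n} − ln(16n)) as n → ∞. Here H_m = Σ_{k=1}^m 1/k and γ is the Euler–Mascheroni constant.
lim = ln(3/16) + γ

By Euler-Maclaurin, H_m = ln m + γ + O(1/m). So
  H_{3n} − ln(16n) = ln(3n) + γ − ln(16n) + O(1/n)
                       = ln(3/16) + γ + O(1/n).
Hence the limit is ln(3/16) + γ.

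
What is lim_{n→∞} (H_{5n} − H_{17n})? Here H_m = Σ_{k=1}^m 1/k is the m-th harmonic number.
lim = ln(5/17)

Euler-Maclaurin gives H_m = ln m + γ + 1/(2m) + O(1/m^2). The γ and O(1/m) terms cancel in the difference:
  H_{5n} − H_{17n} = ln(5n) − ln(17n) + O(1/n) = ln(5/17) + O(1/n).
Hence the limit is ln(5/17).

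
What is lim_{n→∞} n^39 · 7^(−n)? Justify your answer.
lim = 0

Exponentials with base > 1 dominate every fixed polynomial: for any fixed c, n^c / 7^n → 0 as n → ∞ (e.g. by the ratio test, or by writing 7^n = e^(n ln 7) and noting e^(n ln 7) / n^c → ∞). Hence n^39 · 7^(−n) = n^39 / 7^n → 0.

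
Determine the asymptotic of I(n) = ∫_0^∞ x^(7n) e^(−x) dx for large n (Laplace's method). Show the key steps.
I(n) ~ sqrt(2π·7n) · (7n/e)^(7n)

Write the integrand as exp(7n ln x − x) and set f(x) = 7n ln x − x. Then f'(x) = 7n/x − 1 = 0 at x* = 7n, and f''(x*) = −7n/x*^2 = −1/(7n). Laplace's method (interior maximum) gives
  I(n) ~ e^(f(x*)) · sqrt(2π / |f''(x*)|)
        = exp(7n ln(7n) − 7n) · sqrt(2π · 7n)
        = (7n)^(7n) e^(−7n) · sqrt(2π·7n)
        = sqrt(2π·7n) · (7n/e)^(7n).
This matches Γ(7n+1) with Stirling applied to Γ.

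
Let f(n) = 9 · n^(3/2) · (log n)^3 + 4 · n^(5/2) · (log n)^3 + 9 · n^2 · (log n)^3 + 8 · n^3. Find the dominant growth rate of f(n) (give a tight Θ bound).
f(n) ∈ Θ(n^3)

Compare the terms by growth order. For large n, n^a · (log n)^b dominates n^a' · (log n)^b' iff a > a', or (a = a' and b > b'). Ranking the 4 terms shows the dominant one is 8 · n^3. Hence f(n) ∈ Θ(n^3).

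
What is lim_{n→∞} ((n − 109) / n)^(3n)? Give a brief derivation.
lim = e^(−327)

Rewrite as (1 − 109/n)^(3n). By the standard limit (1 + x/n)^n → e^x, we have (1 − 109/n)^n → e^(−109), and raising to the 3rd power gives e^(−327).
More precisely, ln[(1 − 109/n)^(3n)] = 3n · ln(1 − 109/n) = 3n · (-109/n + O(1/n^2)) = -327 + O(1/n) → -327.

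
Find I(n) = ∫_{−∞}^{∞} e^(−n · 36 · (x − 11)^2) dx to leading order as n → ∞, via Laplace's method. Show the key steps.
I(n) = sqrt(π/(36n))

Here φ(x) = 36 · (x − 11)^2 has its unique minimum at x* = 11 with φ(x*) = 0 and φ''(x*) = 72. Laplace's method gives
  I(n) ~ e^(−n φ(x*)) · sqrt(2π / (n · φ''(x*))) = sqrt(2π / (72n)) = sqrt(π/(36n)).
This is exact: substituting u = (x − 11)·sqrt(36n) gives I(n) = (1/sqrt(36n)) ∫_{−∞}^{∞} e^(−u^2) du = sqrt(π/(36n)).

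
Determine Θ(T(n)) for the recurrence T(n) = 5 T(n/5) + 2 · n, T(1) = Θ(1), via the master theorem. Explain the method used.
T(n) = Θ(n log n)

log_5 5 = 1, and f(n) = 2 · n = Θ(n^(log_5 5)). This is Case 2 of the master theorem: T(n) = Θ(f(n) · log n) = Θ(n log n).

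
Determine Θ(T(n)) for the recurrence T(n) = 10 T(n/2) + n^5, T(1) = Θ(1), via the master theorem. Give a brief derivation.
T(n) = Θ(n^5)

log_2 10 ≈ 3.322. f(n) = n^5 dominates n^(log_2 10) since 5 > 3.322, and the regularity condition a·f(n/b) = 10·(n/2)^5 = (10/32)·n^5 ≤ c·f(n) holds with c = 10/32 ≈ 0.312 < 1. So this is Case 3: T(n) = Θ(f(n)) = Θ(n^5).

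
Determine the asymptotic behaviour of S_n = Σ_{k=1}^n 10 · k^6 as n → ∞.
S_n ~ 10 · n^7 / 7

By integral comparison (Euler-Maclaurin), Σ_{k=1}^n 10 · k^6 = 10 · ∫_0^n x^6 dx + O(n^6) = 10 · n^7/7 + O(n^6). (Equivalently, Faulhaber's formula gives the same leading term.)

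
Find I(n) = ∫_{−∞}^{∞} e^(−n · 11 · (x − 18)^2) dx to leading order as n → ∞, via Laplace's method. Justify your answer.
I(n) = sqrt(π/(11n))

Here φ(x) = 11 · (x − 18)^2 has its unique minimum at x* = 18 with φ(x*) = 0 and φ''(x*) = 22. Laplace's method gives
  I(n) ~ e^(−n φ(x*)) · sqrt(2π / (n · φ''(x*))) = sqrt(2π / (22n)) = sqrt(π/(11n)).
This is exact: substituting u = (x − 18)·sqrt(11n) gives I(n) = (1/sqrt(11n)) ∫_{−∞}^{∞} e^(−u^2) du = sqrt(π/(11n)).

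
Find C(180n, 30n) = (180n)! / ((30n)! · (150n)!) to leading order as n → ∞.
C(180n, 30n) ~ (46656/3125)^(30n) · sqrt(3/(5π·30n))

Write N = 30n. Apply Stirling to each factorial:
  (6N)! ~ sqrt(2π·6N) · (6N/e)^(6N),
  N! ~ sqrt(2π N) · (N/e)^N,
  (5N)! ~ sqrt(2π·5N) · (5N/e)^(5N).
The exponential factors combine to (6N)^(6N) / (N^N · (5N)^(5N)) = 6^(6N)/5^(5N) = (6^6/5^5)^N = (46656/3125)^N.
The square-root prefactors combine to sqrt(2π·6N) / (sqrt(2π N)·sqrt(2π·5N)) = sqrt(6 / (2π·5·N)) = sqrt(3/(5π·30n)).
Substituting N = 30n: C(180n, 30n) ~ (46656/3125)^(30n) · sqrt(3/(5π·30n)).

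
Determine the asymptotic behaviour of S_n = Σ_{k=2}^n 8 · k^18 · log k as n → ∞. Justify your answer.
S_n ~ 8 · n^19 log n / 19 − 8 · n^19 / 361

By integral comparison, S_n = ∫_1^n 8 · x^18 · log x dx + O(n^18 · log n). For the integral, ∫ x^18 log x dx = n^19 log n / 19 − n^19/361 (integration by parts). Hence S_n ~ 8 · n^19 log n / 19 − 8 · n^19 / 361.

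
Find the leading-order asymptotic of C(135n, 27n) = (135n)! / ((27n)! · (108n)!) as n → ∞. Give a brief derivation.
C(135n, 27n) ~ (3125/256)^(27n) · sqrt(5/(8π·27n))

Write N = 27n. Apply Stirling to each factorial:
  (5N)! ~ sqrt(2π·5N) · (5N/e)^(5N),
  N! ~ sqrt(2π N) · (N/e)^N,
  (4N)! ~ sqrt(2π·4N) · (4N/e)^(4N).
The exponential factors combine to (5N)^(5N) / (N^N · (4N)^(4N)) = 5^(5N)/4^(4N) = (5^5/4^4)^N = (3125/256)^N.
The square-root prefactors combine to sqrt(2π·5N) / (sqrt(2π N)·sqrt(2π·4N)) = sqrt(5 / (2π·4·N)) = sqrt(5/(8π·27n)).
Substituting N = 27n: C(135n, 27n) ~ (3125/256)^(27n) · sqrt(5/(8π·27n)).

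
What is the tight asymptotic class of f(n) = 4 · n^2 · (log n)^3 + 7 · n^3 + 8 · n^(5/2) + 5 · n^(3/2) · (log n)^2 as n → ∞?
f(n) ∈ Θ(n^3)

Compare the terms by growth order. For large n, n^a · (log n)^b dominates n^a' · (log n)^b' iff a > a', or (a = a' and b > b'). Ranking the 4 terms shows the dominant one is 7 · n^3. Hence f(n) ∈ Θ(n^3).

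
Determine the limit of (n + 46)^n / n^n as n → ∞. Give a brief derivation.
lim = e^46

Rewrite as (1 + 46/n)^(n). By the standard limit (1 + x/n)^n → e^x, we have (1 + 46/n)^n → e^46, and raising to the 1st power gives e^46.
More precisely, ln[(1 + 46/n)^(n)] = n · ln(1 + 46/n) = n · (46/n + O(1/n^2)) = 46 + O(1/n) → 46.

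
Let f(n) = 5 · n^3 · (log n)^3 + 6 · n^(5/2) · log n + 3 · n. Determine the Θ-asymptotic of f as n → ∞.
f(n) ∈ Θ(n^3 · (log n)^3)

Compare the terms by growth order. For large n, n^a · (log n)^b dominates n^a' · (log n)^b' iff a > a', or (a = a' and b > b'). Ranking the 3 terms shows the dominant one is 5 · n^3 · (log n)^3. Hence f(n) ∈ Θ(n^3 · (log n)^3).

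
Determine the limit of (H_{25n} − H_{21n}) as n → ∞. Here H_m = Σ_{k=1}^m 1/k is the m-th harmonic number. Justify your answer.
lim = ln(25/21)

Euler-Maclaurin gives H_m = ln m + γ + 1/(2m) + O(1/m^2). The γ and O(1/m) terms cancel in the difference:
  H_{25n} − H_{21n} = ln(25n) − ln(21n) + O(1/n) = ln(25/21) + O(1/n).
Hence the limit is ln(25/21).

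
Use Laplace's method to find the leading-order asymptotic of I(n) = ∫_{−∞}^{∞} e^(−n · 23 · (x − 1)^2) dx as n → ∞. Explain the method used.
I(n) = sqrt(π/(23n))

Here φ(x) = 23 · (x − 1)^2 has its unique minimum at x* = 1 with φ(x*) = 0 and φ''(x*) = 46. Laplace's method gives
  I(n) ~ e^(−n φ(x*)) · sqrt(2π / (n · φ''(x*))) = sqrt(2π / (46n)) = sqrt(π/(23n)).
This is exact: substituting u = (x − 1)·sqrt(23n) gives I(n) = (1/sqrt(23n)) ∫_{−∞}^{∞} e^(−u^2) du = sqrt(π/(23n)).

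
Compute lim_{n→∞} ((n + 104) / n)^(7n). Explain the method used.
lim = e^728

Rewrite as (1 + 104/n)^(7n). By the standard limit (1 + x/n)^n → e^x, we have (1 + 104/n)^n → e^104, and raising to the 7th power gives e^728.
More precisely, ln[(1 + 104/n)^(7n)] = 7n · ln(1 + 104/n) = 7n · (104/n + O(1/n^2)) = 728 + O(1/n) → 728.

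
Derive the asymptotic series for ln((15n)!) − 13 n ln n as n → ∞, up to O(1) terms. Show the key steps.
ln((15n)!) − 13 n ln n = 2 n ln n + 15(ln 15 − 1) n + (1/2) ln(2π·15n) + O(1/n)

Stirling: ln((15n)!) = 15n ln(15n) − 15n + (1/2) ln(2π·15n) + O(1/n).
Expand 15n ln(15n) = 15n (ln n + ln 15) = 15n ln n + 15n ln 15.
Subtract 13n ln n: leading term is (15 − 13) n ln n = 2 n ln n. The next term is 15n ln 15 − 15n = 15(ln 15 − 1) n. Then the (1/2) ln(2π·15n) correction.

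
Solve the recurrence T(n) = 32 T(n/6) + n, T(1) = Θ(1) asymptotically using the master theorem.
T(n) = Θ(n^(log_6 32))

Master theorem: compare f(n) = n to n^(log_6 32) where log_6 32 ≈ 1.934. Since 1 < log_6 32, we have f(n) = O(n^(log_6 32 − ε)) for some ε > 0 — Case 1. Hence T(n) = Θ(n^(log_6 32)).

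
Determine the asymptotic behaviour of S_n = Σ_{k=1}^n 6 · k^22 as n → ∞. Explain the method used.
S_n ~ 6 · n^23 / 23

By integral comparison (Euler-Maclaurin), Σ_{k=1}^n 6 · k^22 = 6 · ∫_0^n x^22 dx + O(n^22) = 6 · n^23/23 + O(n^22). (Equivalently, Faulhaber's formula gives the same leading term.)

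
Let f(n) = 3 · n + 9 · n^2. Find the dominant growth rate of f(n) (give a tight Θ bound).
f(n) ∈ Θ(n^2)

Compare the terms by growth order. For large n, n^a · (log n)^b dominates n^a' · (log n)^b' iff a > a', or (a = a' and b > b'). Ranking the 2 terms shows the dominant one is 9 · n^2. Hence f(n) ∈ Θ(n^2).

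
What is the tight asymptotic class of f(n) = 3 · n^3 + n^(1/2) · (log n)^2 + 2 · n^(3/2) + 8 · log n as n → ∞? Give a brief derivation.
f(n) ∈ Θ(n^3)

Compare the terms by growth order. For large n, n^a · (log n)^b dominates n^a' · (log n)^b' iff a > a', or (a = a' and b > b'). Ranking the 4 terms shows the dominant one is 3 · n^3. Hence f(n) ∈ Θ(n^3).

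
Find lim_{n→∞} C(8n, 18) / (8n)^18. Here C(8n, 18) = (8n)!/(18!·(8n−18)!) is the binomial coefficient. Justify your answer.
lim = 1/18! = 1/6402373705728000

With N = 8n → ∞: C(N, 18) / N^18 = [N(N−1)…(N−17)] / (18! · N^18) = (1/18!) · 1 · (1 − 1/(8n)) · … · (1 − 17/(8n)). Each factor → 1 as N → ∞, so the limit is 1/18! = 1/6402373705728000.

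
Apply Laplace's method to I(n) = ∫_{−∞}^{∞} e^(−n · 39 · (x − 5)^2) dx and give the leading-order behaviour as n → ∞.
I(n) = sqrt(π/(39n))

Here φ(x) = 39 · (x − 5)^2 has its unique minimum at x* = 5 with φ(x*) = 0 and φ''(x*) = 78. Laplace's method gives
  I(n) ~ e^(−n φ(x*)) · sqrt(2π / (n · φ''(x*))) = sqrt(2π / (78n)) = sqrt(π/(39n)).
This is exact: substituting u = (x − 5)·sqrt(39n) gives I(n) = (1/sqrt(39n)) ∫_{−∞}^{∞} e^(−u^2) du = sqrt(π/(39n)).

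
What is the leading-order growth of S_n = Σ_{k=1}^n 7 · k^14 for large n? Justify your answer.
S_n ~ 7 · n^15 / 15

By integral comparison (Euler-Maclaurin), Σ_{k=1}^n 7 · k^14 = 7 · ∫_0^n x^14 dx + O(n^14) = 7 · n^15/15 + O(n^14). (Equivalently, Faulhaber's formula gives the same leading term.)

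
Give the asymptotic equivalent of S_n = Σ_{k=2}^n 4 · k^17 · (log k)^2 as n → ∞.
S_n ~ 2 · n^18 · (log n)^2 / 9

By integral comparison, S_n = ∫_1^n 4 · x^17 · (log x)^2 dx + O(n^17 · (log n)^2). For the integral, the leading term of ∫_1^n x^17 (log x)^2 dx is n^18/18 · (log n)^2 (by repeated integration by parts; each step lowers the log-exponent and produces a relatively O(1/log n) correction). Hence S_n ~ 2 · n^18 · (log n)^2 / 9.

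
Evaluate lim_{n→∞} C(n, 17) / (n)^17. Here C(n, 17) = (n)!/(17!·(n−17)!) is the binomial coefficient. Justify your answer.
lim = 1/17! = 1/355687428096000

With N = n → ∞: C(N, 17) / N^17 = [N(N−1)…(N−16)] / (17! · N^17) = (1/17!) · 1 · (1 − 1/n) · … · (1 − 16/n). Each factor → 1 as N → ∞, so the limit is 1/17! = 1/355687428096000.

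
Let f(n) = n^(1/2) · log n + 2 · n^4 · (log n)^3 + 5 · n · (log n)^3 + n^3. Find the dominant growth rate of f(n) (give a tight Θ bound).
f(n) ∈ Θ(n^4 · (log n)^3)

Compare the terms by growth order. For large n, n^a · (log n)^b dominates n^a' · (log n)^b' iff a > a', or (a = a' and b > b'). Ranking the 4 terms shows the dominant one is 2 · n^4 · (log n)^3. Hence f(n) ∈ Θ(n^4 · (log n)^3).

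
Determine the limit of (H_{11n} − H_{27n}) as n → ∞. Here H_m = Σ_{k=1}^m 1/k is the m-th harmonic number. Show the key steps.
lim = ln(11/27)

Euler-Maclaurin gives H_m = ln m + γ + 1/(2m) + O(1/m^2). The γ and O(1/m) terms cancel in the difference:
  H_{11n} − H_{27n} = ln(11n) − ln(27n) + O(1/n) = ln(11/27) + O(1/n).
Hence the limit is ln(11/27).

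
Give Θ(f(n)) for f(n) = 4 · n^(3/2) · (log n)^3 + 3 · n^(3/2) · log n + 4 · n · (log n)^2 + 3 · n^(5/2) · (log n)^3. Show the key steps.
f(n) ∈ Θ(n^(5/2) · (log n)^3)

Compare the terms by growth order. For large n, n^a · (log n)^b dominates n^a' · (log n)^b' iff a > a', or (a = a' and b > b'). Ranking the 4 terms shows the dominant one is 3 · n^(5/2) · (log n)^3. Hence f(n) ∈ Θ(n^(5/2) · (log n)^3).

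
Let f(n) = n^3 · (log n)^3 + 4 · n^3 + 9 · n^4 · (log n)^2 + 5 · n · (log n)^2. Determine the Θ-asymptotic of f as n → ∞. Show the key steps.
f(n) ∈ Θ(n^4 · (log n)^2)

Compare the terms by growth order. For large n, n^a · (log n)^b dominates n^a' · (log n)^b' iff a > a', or (a = a' and b > b'). Ranking the 4 terms shows the dominant one is 9 · n^4 · (log n)^2. Hence f(n) ∈ Θ(n^4 · (log n)^2).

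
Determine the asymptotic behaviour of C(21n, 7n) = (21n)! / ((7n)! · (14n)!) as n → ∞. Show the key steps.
C(21n, 7n) ~ (27/4)^(7n) · sqrt(3/(4π·7n))

Write N = 7n. Apply Stirling to each factorial:
  (3N)! ~ sqrt(2π·3N) · (3N/e)^(3N),
  N! ~ sqrt(2π N) · (N/e)^N,
  (2N)! ~ sqrt(2π·2N) · (2N/e)^(2N).
The exponential factors combine to (3N)^(3N) / (N^N · (2N)^(2N)) = 3^(3N)/2^(2N) = (3^3/2^2)^N = (27/4)^N.
The square-root prefactors combine to sqrt(2π·3N) / (sqrt(2π N)·sqrt(2π·2N)) = sqrt(3 / (2π·2·N)) = sqrt(3/(4π·7n)).
Substituting N = 7n: C(21n, 7n) ~ (27/4)^(7n) · sqrt(3/(4π·7n)).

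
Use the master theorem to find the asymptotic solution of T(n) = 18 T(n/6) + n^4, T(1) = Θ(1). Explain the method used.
T(n) = Θ(n^4)

log_6 18 ≈ 1.613. f(n) = n^4 dominates n^(log_6 18) since 4 > 1.613, and the regularity condition a·f(n/b) = 18·(n/6)^4 = (18/1296)·n^4 ≤ c·f(n) holds with c = 18/1296 ≈ 0.0139 < 1. So this is Case 3: T(n) = Θ(f(n)) = Θ(n^4).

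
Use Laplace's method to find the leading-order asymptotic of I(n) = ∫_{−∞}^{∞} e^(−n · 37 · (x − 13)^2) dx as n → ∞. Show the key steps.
I(n) = sqrt(π/(37n))

Here φ(x) = 37 · (x − 13)^2 has its unique minimum at x* = 13 with φ(x*) = 0 and φ''(x*) = 74. Laplace's method gives
  I(n) ~ e^(−n φ(x*)) · sqrt(2π / (n · φ''(x*))) = sqrt(2π / (74n)) = sqrt(π/(37n)).
This is exact: substituting u = (x − 13)·sqrt(37n) gives I(n) = (1/sqrt(37n)) ∫_{−∞}^{∞} e^(−u^2) du = sqrt(π/(37n)).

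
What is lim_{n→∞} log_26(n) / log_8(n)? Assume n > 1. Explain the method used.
lim = ln(8) / ln(26) = log_26(8)

Change of base: log_26(n) = ln n / ln 26 and log_8(n) = ln n / ln 8. The ratio is (ln n / ln 26) · (ln 8 / ln n) = ln 8 / ln 26, a constant independent of n. So the limit is ln 8 / ln 26 = log_26(8).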